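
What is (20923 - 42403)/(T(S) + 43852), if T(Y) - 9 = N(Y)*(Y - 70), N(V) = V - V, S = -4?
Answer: -21480/43861 ≈ -0.48973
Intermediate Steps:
N(V) = 0
T(Y) = 9 (T(Y) = 9 + 0*(Y - 70) = 9 + 0*(-70 + Y) = 9 + 0 = 9)
(20923 - 42403)/(T(S) + 43852) = (20923 - 42403)/(9 + 43852) = -21480/43861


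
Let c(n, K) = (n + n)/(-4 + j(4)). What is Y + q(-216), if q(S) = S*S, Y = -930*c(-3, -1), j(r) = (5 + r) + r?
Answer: 47276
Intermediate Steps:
j(r) = 5 + 2*r
c(n, K) = 2*n/9 (c(n, K) = (n + n)/(-4 + (5 + 2*4)) = (2*n)/(-4 + (5 + 8)) = (2*n)/(-4 + 13) = (2*n)/9 = (2*n)*(1/9) = 2*n/9)
Y = 620 (Y = -620*(-3)/3 = -930*(-2/3) = 620)
q(S) = S**2
Y + q(-216) = 620 + (-216)**2 = 620 + 46656 = 47276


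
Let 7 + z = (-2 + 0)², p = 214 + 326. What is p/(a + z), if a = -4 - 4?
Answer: -540/11 ≈ -49.091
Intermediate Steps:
a = -8
p = 540
z = -3 (z = -7 + (-2 + 0)² = -7 + (-2)² = -7 + 4 = -3)
p/(a + z) = 540/(-8 - 3) = 540/(-11) = -1/11*540 = -540/11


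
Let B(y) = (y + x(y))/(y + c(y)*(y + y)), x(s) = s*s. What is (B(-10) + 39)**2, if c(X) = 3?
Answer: 69696/49 ≈ 1422.4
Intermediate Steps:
x(s) = s**2
B(y) = (y + y**2)/(7*y) (B(y) = (y + y**2)/(y + 3*(y + y)) = (y + y**2)/(y + 3*(2*y)) = (y + y**2)/(y + 6*y) = (y + y**2)/((7*y)) = (y + y**2)*(1/(7*y)) = (y + y**2)/(7*y))
(B(-10) + 39)**2 = ((1/7 + (1/7)*(-10)) + 39)**2 = ((1/7 - 10/7) + 39)**2 = (-9/7 + 39)**2 = (264/7)**2 = 69696/49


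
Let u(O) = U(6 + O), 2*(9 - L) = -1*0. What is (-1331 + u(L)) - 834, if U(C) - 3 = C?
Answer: -2147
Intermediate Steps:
L = 9 (L = 9 - (-1)*0/2 = 9 - 1/2*0 = 9 + 0 = 9)
U(C) = 3 + C
u(O) = 9 + O (u(O) = 3 + (6 + O) = 9 + O)
(-1331 + u(L)) - 834 = (-1331 + (9 + 9)) - 834 = (-1331 + 18) - 834 = -1313 - 834 = -2147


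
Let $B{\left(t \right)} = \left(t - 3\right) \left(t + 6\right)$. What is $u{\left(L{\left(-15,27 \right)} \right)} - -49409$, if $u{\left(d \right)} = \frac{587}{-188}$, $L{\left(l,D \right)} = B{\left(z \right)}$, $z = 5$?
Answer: $\frac{9288305}{188} \approx 49406.0$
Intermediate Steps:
$B{\left(t \right)} = \left(-3 + t\right) \left(6 + t\right)$
$L{\left(l,D \right)} = 22$ ($L{\left(l,D \right)} = -18 + 5^{2} + 3 \cdot 5 = -18 + 25 + 15 = 22$)
$u{\left(d \right)} = - \frac{587}{188}$ ($u{\left(d \right)} = 587 \left(- \frac{1}{188}\right) = - \frac{587}{188}$)
$u{\left(L{\left(-15,27 \right)} \right)} - -49409 = - \frac{587}{188} - -49409 = - \frac{587}{188} + \left(49761 - 352\right) = - \frac{587}{188} + 49409 = \frac{9288305}{188}$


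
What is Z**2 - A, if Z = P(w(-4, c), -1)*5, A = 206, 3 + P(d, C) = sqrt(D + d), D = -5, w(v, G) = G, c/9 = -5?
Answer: -1231 - 750*I*sqrt(2) ≈ -1231.0 - 1060.7*I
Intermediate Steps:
c = -45 (c = 9*(-5) = -45)
P(d, C) = -3 + sqrt(-5 + d)
Z = -15 + 25*I*sqrt(2) (Z = (-3 + sqrt(-5 - 45))*5 = (-3 + sqrt(-50))*5 = (-3 + 5*I*sqrt(2))*5 = -15 + 25*I*sqrt(2) ≈ -15.0 + 35.355*I)
Z**2 - A = (-15 + 25*I*sqrt(2))**2 - 1*206 = (-15 + 25*I*sqrt(2))**2 - 206 = -206 + (-15 + 25*I*sqrt(2))**2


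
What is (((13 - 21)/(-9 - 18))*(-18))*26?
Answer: -416/3 ≈ -138.67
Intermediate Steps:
(((13 - 21)/(-9 - 18))*(-18))*26 = (-8/(-27)*(-18))*26 = (-8*(-1/27)*(-18))*26 = ((8/27)*(-18))*26 = -16/3*26 = -416/3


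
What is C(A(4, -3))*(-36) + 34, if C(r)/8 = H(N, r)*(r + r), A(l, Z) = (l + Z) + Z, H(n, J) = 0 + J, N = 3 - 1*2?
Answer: -2270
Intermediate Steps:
N = 1 (N = 3 - 2 = 1)
H(n, J) = J
A(l, Z) = l + 2*Z (A(l, Z) = (Z + l) + Z = l + 2*Z)
C(r) = 16*r² (C(r) = 8*(r*(r + r)) = 8*(r*(2*r)) = 8*(2*r²) = 16*r²)
C(A(4, -3))*(-36) + 34 = (16*(4 + 2*(-3))²)*(-36) + 34 = (16*(4 - 6)²)*(-36) + 34 = (16*(-2)²)*(-36) + 34 = (16*4)*(-36) + 34 = 64*(-36) + 34 = -2304 + 34 = -2270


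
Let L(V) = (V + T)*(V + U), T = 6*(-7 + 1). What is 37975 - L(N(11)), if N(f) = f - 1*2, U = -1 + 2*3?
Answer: 38353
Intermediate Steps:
U = 5 (U = -1 + 6 = 5)
T = -36 (T = 6*(-6) = -36)
N(f) = -2 + f (N(f) = f - 2 = -2 + f)
L(V) = (-36 + V)*(5 + V) (L(V) = (V - 36)*(V + 5) = (-36 + V)*(5 + V))
37975 - L(N(11)) = 37975 - (-180 + (-2 + 11)**2 - 31*(-2 + 11)) = 37975 - (-180 + 9**2 - 31*9) = 37975 - (-180 + 81 - 279) = 37975 - 1*(-378) = 37975 + 378 = 38353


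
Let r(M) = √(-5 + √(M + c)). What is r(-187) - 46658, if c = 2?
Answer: -46658 + √(-5 + I*√185) ≈ -46656.0 + 3.1218*I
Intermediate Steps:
r(M) = √(-5 + √(2 + M)) (r(M) = √(-5 + √(M + 2)) = √(-5 + √(2 + M)))
r(-187) - 46658 = √(-5 + √(2 - 187)) - 46658 = √(-5 + √(-185)) - 46658 = √(-5 + I*√185) - 46658 = -46658 + √(-5 + I*√185)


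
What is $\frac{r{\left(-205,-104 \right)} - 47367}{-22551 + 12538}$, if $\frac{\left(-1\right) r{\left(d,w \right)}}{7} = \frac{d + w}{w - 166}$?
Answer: $\frac{4263751}{901170} \approx 4.7314$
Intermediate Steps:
$r{\left(d,w \right)} = - \frac{7 \left(d + w\right)}{-166 + w}$ ($r{\left(d,w \right)} = - 7 \frac{d + w}{w - 166} = - 7 \frac{d + w}{-166 + w} = - \frac{7 \left(d + w\right)}{-166 + w}$)
$\frac{r{\left(-205,-104 \right)} - 47367}{-22551 + 12538} = \frac{\frac{7 \left(\left(-1\right) \left(-205\right) - -104\right)}{-166 - 104} - 47367}{-22551 + 12538} = \frac{\frac{7 \left(205 + 104\right)}{-270} - 47367}{-10013} = \left(7 \left(- \frac{1}{270}\right) 309 - 47367\right) \left(- \frac{1}{10013}\right) = \left(- \frac{721}{90} - 47367\right) \left(- \frac{1}{10013}\right) = \left(- \frac{4263751}{90}\right) \left(- \frac{1}{10013}\right) = \frac{4263751}{901170}$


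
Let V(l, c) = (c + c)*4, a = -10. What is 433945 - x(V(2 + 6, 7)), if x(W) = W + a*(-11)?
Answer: 433779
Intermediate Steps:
V(l, c) = 8*c (V(l, c) = (2*c)*4 = 8*c)
x(W) = 110 + W (x(W) = W - 10*(-11) = W + 110 = 110 + W)
433945 - x(V(2 + 6, 7)) = 433945 - (110 + 8*7) = 433945 - (110 + 56) = 433945 - 1*166 = 433945 - 166 = 433779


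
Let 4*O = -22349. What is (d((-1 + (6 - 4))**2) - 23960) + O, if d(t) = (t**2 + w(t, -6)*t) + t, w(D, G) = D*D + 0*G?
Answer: -118177/4 ≈ -29544.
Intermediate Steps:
O = -22349/4 (O = (1/4)*(-22349) = -22349/4 ≈ -5587.3)
w(D, G) = D**2 (w(D, G) = D**2 + 0 = D**2)
d(t) = t + t**2 + t**3 (d(t) = (t**2 + t**2*t) + t = (t**2 + t**3) + t = t + t**2 + t**3)
(d((-1 + (6 - 4))**2) - 23960) + O = ((-1 + (6 - 4))**2*(1 + (-1 + (6 - 4))**2 + ((-1 + (6 - 4))**2)**2) - 23960) - 22349/4 = ((-1 + 2)**2*(1 + (-1 + 2)**2 + ((-1 + 2)**2)**2) - 23960) - 22349/4 = (1**2*(1 + 1**2 + (1**2)**2) - 23960) - 22349/4 = (1*(1 + 1 + 1**2) - 23960) - 22349/4 = (1*(1 + 1 + 1) - 23960) - 22349/4 = (1*3 - 23960) - 22349/4 = (3 - 23960) - 22349/4 = -23957 - 22349/4 = -118177/4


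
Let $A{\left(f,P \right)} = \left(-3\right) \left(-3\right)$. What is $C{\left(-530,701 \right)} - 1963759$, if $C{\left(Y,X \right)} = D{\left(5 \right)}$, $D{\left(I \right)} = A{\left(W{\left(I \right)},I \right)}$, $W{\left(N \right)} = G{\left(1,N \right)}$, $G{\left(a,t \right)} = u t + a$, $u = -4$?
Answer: $-1963750$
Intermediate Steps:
$G{\left(a,t \right)} = a - 4 t$ ($G{\left(a,t \right)} = - 4 t + a = a - 4 t$)
$W{\left(N \right)} = 1 - 4 N$
$A{\left(f,P \right)} = 9$
$D{\left(I \right)} = 9$
$C{\left(Y,X \right)} = 9$
$C{\left(-530,701 \right)} - 1963759 = 9 - 1963759 = -1963750$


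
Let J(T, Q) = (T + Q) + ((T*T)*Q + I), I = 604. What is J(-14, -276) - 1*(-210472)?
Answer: 156690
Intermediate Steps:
J(T, Q) = 604 + Q + T + Q*T² (J(T, Q) = (T + Q) + ((T*T)*Q + 604) = (Q + T) + (T²*Q + 604) = (Q + T) + (Q*T² + 604) = (Q + T) + (604 + Q*T²) = 604 + Q + T + Q*T²)
J(-14, -276) - 1*(-210472) = (604 - 276 - 14 - 276*(-14)²) - 1*(-210472) = (604 - 276 - 14 - 276*196) + 210472 = (604 - 276 - 14 - 54096) + 210472 = -53782 + 210472 = 156690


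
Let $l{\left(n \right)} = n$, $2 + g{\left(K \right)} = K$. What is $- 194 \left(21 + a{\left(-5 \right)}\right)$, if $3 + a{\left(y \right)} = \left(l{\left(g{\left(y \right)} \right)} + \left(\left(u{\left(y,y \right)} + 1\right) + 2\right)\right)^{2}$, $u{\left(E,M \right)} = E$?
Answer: $-19206$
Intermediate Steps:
$g{\left(K \right)} = -2 + K$
$a{\left(y \right)} = -3 + \left(1 + 2 y\right)^{2}$ ($a{\left(y \right)} = -3 + \left(\left(-2 + y\right) + \left(\left(y + 1\right) + 2\right)\right)^{2} = -3 + \left(\left(-2 + y\right) + \left(\left(1 + y\right) + 2\right)\right)^{2} = -3 + \left(\left(-2 + y\right) + \left(3 + y\right)\right)^{2} = -3 + \left(1 + 2 y\right)^{2}$)
$- 194 \left(21 + a{\left(-5 \right)}\right) = - 194 \left(21 - \left(3 - \left(1 + 2 \left(-5\right)\right)^{2}\right)\right) = - 194 \left(21 - \left(3 - \left(1 - 10\right)^{2}\right)\right) = - 194 \left(21 - \left(3 - \left(-9\right)^{2}\right)\right) = - 194 \left(21 + \left(-3 + 81\right)\right) = - 194 \left(21 + 78\right) = \left(-194\right) 99 = -19206$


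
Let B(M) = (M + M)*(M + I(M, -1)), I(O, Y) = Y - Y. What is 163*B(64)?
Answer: 1335296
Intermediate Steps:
I(O, Y) = 0
B(M) = 2*M**2 (B(M) = (M + M)*(M + 0) = (2*M)*M = 2*M**2)
163*B(64) = 163*(2*64**2) = 163*(2*4096) = 163*8192 = 1335296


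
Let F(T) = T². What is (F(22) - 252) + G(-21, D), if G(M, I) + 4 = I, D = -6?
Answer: 222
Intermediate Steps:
G(M, I) = -4 + I
(F(22) - 252) + G(-21, D) = (22² - 252) + (-4 - 6) = (484 - 252) - 10 = 232 - 10 = 222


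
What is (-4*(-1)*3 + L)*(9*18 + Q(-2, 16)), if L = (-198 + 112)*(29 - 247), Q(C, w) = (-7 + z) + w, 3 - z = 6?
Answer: 3151680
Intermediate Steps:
z = -3 (z = 3 - 1*6 = 3 - 6 = -3)
Q(C, w) = -10 + w (Q(C, w) = (-7 - 3) + w = -10 + w)
L = 18748 (L = -86*(-218) = 18748)
(-4*(-1)*3 + L)*(9*18 + Q(-2, 16)) = (-4*(-1)*3 + 18748)*(9*18 + (-10 + 16)) = (4*3 + 18748)*(162 + 6) = (12 + 18748)*168 = 18760*168 = 3151680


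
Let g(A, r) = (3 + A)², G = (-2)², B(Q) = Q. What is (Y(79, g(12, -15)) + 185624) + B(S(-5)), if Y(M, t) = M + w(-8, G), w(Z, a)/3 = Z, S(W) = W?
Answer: 185674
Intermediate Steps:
G = 4
w(Z, a) = 3*Z
Y(M, t) = -24 + M (Y(M, t) = M + 3*(-8) = M - 24 = -24 + M)
(Y(79, g(12, -15)) + 185624) + B(S(-5)) = ((-24 + 79) + 185624) - 5 = (55 + 185624) - 5 = 185679 - 5 = 185674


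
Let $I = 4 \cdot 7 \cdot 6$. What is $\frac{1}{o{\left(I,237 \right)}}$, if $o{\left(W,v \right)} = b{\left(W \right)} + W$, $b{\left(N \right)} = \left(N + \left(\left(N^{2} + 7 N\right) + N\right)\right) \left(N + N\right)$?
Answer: $\frac{1}{9991464} \approx 1.0009 \cdot 10^{-7}$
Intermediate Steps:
$I = 168$ ($I = 28 \cdot 6 = 168$)
$b{\left(N \right)} = 2 N \left(N^{2} + 9 N\right)$ ($b{\left(N \right)} = \left(N + \left(N^{2} + 8 N\right)\right) 2 N = \left(N^{2} + 9 N\right) 2 N = 2 N \left(N^{2} + 9 N\right)$)
$o{\left(W,v \right)} = W + 2 W^{2} \left(9 + W\right)$ ($o{\left(W,v \right)} = 2 W^{2} \left(9 + W\right) + W = W + 2 W^{2} \left(9 + W\right)$)
$\frac{1}{o{\left(I,237 \right)}} = \frac{1}{168 \left(1 + 2 \cdot 168 \left(9 + 168\right)\right)} = \frac{1}{168 \left(1 + 2 \cdot 168 \cdot 177\right)} = \frac{1}{168 \left(1 + 59472\right)} = \frac{1}{168 \cdot 59473} = \frac{1}{9991464}$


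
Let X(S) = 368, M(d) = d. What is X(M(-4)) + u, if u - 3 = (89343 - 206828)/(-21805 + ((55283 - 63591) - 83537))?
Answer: 8456327/22730 ≈ 372.03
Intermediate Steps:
u = 91687/22730 (u = 3 + (89343 - 206828)/(-21805 + ((55283 - 63591) - 83537)) = 3 - 117485/(-21805 + (-8308 - 83537)) = 3 - 117485/(-21805 - 91845) = 3 - 117485/(-113650) = 3 - 117485*(-1/113650) = 3 + 23497/22730 = 91687/22730 ≈ 4.0337)
X(M(-4)) + u = 368 + 91687/22730 = 8456327/22730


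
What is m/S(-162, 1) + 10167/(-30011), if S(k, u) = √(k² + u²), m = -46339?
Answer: -10167/30011 - 46339*√26245/26245 ≈ -286.38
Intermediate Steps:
m/S(-162, 1) + 10167/(-30011) = -46339/√((-162)² + 1²) + 10167/(-30011) = -46339/√(26244 + 1) + 10167*(-1/30011) = -46339*√26245/26245 - 10167/30011 = -10167/30011 - 46339*√26245/26245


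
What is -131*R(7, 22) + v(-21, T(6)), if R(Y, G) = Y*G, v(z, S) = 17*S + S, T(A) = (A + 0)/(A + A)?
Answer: -20165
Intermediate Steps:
T(A) = 1/2 (T(A) = A/((2*A)) = A*(1/(2*A)) = 1/2)
v(z, S) = 18*S
R(Y, G) = G*Y
-131*R(7, 22) + v(-21, T(6)) = -2882*7 + 18*(1/2) = -131*154 + 9 = -20174 + 9 = -20165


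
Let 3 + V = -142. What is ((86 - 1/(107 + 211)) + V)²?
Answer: 352050169/101124 ≈ 3481.4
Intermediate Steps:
V = -145 (V = -3 - 142 = -145)
((86 - 1/(107 + 211)) + V)² = ((86 - 1/(107 + 211)) - 145)² = ((86 - 1/318) - 145)² = (27347/318 - 145)² = (-18763/318)² = 352050169/101124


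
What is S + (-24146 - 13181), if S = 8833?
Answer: -28494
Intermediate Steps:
S + (-24146 - 13181) = 8833 + (-24146 - 13181) = 8833 - 37327 = -28494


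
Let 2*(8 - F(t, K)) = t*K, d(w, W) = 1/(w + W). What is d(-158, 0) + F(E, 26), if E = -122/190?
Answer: 245279/15010 ≈ 16.341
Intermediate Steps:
E = -61/95 (E = -122*1/190 = -61/95 ≈ -0.64211)
d(w, W) = 1/(W + w)
F(t, K) = 8 - K*t/2 (F(t, K) = 8 - t*K/2 = 8 - K*t/2)
d(-158, 0) + F(E, 26) = 1/(0 - 158) + (8 - 1/2*26*(-61/95)) = 1/(-158) + (8 + 793/95) = -1/158 + 1553/95 = 245279/15010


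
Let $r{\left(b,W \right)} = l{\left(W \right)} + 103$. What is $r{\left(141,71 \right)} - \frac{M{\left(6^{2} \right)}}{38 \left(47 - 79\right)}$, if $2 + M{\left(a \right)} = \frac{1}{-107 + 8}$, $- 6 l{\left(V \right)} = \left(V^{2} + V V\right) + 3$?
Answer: $- \frac{189946087}{120384} \approx -1577.8$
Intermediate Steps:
$l{\left(V \right)} = - \frac{1}{2} - \frac{V^{2}}{3}$ ($l{\left(V \right)} = - \frac{\left(V^{2} + V V\right) + 3}{6} = - \frac{\left(V^{2} + V^{2}\right) + 3}{6} = - \frac{2 V^{2} + 3}{6} = - \frac{3 + 2 V^{2}}{6} = - \frac{1}{2} - \frac{V^{2}}{3}$)
$M{\left(a \right)} = - \frac{199}{99}$ ($M{\left(a \right)} = -2 + \frac{1}{-107 + 8} = -2 + \frac{1}{-99} = -2 - \frac{1}{99} = - \frac{199}{99}$)
$r{\left(b,W \right)} = \frac{205}{2} - \frac{W^{2}}{3}$ ($r{\left(b,W \right)} = \left(- \frac{1}{2} - \frac{W^{2}}{3}\right) + 103 = \frac{205}{2} - \frac{W^{2}}{3}$)
$r{\left(141,71 \right)} - \frac{M{\left(6^{2} \right)}}{38 \left(47 - 79\right)} = \left(\frac{205}{2} - \frac{71^{2}}{3}\right) - - \frac{199}{99 \cdot 38 \left(47 - 79\right)} = \left(\frac{205}{2} - \frac{5041}{3}\right) - - \frac{199}{99 \cdot 38 \left(-32\right)} = \left(\frac{205}{2} - \frac{5041}{3}\right) - - \frac{199}{99 \left(-1216\right)} = - \frac{9467}{6} - \left(- \frac{199}{99}\right) \left(- \frac{1}{1216}\right) = - \frac{9467}{6} - \frac{199}{120384} = - \frac{189946087}{120384}$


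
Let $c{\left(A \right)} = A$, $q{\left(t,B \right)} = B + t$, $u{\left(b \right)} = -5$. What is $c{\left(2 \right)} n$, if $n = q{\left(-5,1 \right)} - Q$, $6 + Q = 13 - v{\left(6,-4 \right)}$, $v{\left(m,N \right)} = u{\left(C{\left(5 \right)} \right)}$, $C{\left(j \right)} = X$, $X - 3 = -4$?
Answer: $-32$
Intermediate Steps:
$X = -1$ ($X = 3 - 4 = -1$)
$C{\left(j \right)} = -1$
$v{\left(m,N \right)} = -5$
$Q = 12$ ($Q = -6 + \left(13 - -5\right) = -6 + \left(13 + 5\right) = -6 + 18 = 12$)
$n = -16$ ($n = \left(1 - 5\right) - 12 = -4 - 12 = -16$)
$c{\left(2 \right)} n = 2 \left(-16\right) = -32$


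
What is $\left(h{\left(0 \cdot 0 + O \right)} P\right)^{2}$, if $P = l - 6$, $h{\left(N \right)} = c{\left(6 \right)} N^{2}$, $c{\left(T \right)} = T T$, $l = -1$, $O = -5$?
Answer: $39690000$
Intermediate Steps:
$c{\left(T \right)} = T^{2}$
$h{\left(N \right)} = 36 N^{2}$ ($h{\left(N \right)} = 6^{2} N^{2} = 36 N^{2}$)
$P = -7$ ($P = -1 - 6 = -7$)
$\left(h{\left(0 \cdot 0 + O \right)} P\right)^{2} = \left(36 \left(0 \cdot 0 - 5\right)^{2} \left(-7\right)\right)^{2} = \left(36 \left(0 - 5\right)^{2} \left(-7\right)\right)^{2} = \left(36 \left(-5\right)^{2} \left(-7\right)\right)^{2} = \left(36 \cdot 25 \left(-7\right)\right)^{2} = \left(900 \left(-7\right)\right)^{2} = \left(-6300\right)^{2} = 39690000$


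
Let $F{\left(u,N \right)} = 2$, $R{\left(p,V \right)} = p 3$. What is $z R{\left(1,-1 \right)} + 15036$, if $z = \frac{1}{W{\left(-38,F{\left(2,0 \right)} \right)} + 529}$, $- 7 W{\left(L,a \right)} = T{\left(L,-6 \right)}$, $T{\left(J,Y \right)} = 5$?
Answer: $\frac{55603149}{3698} \approx 15036.0$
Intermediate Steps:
$R{\left(p,V \right)} = 3 p$
$W{\left(L,a \right)} = - \frac{5}{7}$ ($W{\left(L,a \right)} = \left(- \frac{1}{7}\right) 5 = - \frac{5}{7}$)
$z = \frac{7}{3698}$ ($z = \frac{1}{- \frac{5}{7} + 529} = \frac{1}{\frac{3698}{7}} = \frac{7}{3698} \approx 0.0018929$)
$z R{\left(1,-1 \right)} + 15036 = \frac{7 \cdot 3 \cdot 1}{3698} + 15036 = \frac{7}{3698} \cdot 3 + 15036 = \frac{21}{3698} + 15036 = \frac{55603149}{3698}$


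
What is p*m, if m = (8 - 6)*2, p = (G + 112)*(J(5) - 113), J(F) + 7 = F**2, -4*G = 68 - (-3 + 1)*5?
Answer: -35150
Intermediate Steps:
G = -39/2 (G = -(68 - (-3 + 1)*5)/4 = -(68 - (-2)*5)/4 = -(68 - 1*(-10))/4 = -(68 + 10)/4 = -1/4*78 = -39/2 ≈ -19.500)
J(F) = -7 + F**2
p = -17575/2 (p = (-39/2 + 112)*((-7 + 5**2) - 113) = 185*((-7 + 25) - 113)/2 = 185*(18 - 113)/2 = (185/2)*(-95) = -17575/2 ≈ -8787.5)
m = 4 (m = 2*2 = 4)
p*m = -17575/2*4 = -35150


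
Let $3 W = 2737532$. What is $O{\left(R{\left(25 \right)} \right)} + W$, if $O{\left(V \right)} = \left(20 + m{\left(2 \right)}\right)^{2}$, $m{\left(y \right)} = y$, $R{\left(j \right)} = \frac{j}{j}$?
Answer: $\frac{2738984}{3} \approx 9.13 \cdot 10^{5}$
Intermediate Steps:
$W = \frac{2737532}{3}$ ($W = \frac{1}{3} \cdot 2737532 = \frac{2737532}{3} \approx 9.1251 \cdot 10^{5}$)
$R{\left(j \right)} = 1$
$O{\left(V \right)} = 484$ ($O{\left(V \right)} = \left(20 + 2\right)^{2} = 22^{2} = 484$)
$O{\left(R{\left(25 \right)} \right)} + W = 484 + \frac{2737532}{3} = \frac{2738984}{3}$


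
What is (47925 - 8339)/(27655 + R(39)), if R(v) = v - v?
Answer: 39586/27655 ≈ 1.4314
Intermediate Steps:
R(v) = 0
(47925 - 8339)/(27655 + R(39)) = (47925 - 8339)/(27655 + 0) = 39586/27655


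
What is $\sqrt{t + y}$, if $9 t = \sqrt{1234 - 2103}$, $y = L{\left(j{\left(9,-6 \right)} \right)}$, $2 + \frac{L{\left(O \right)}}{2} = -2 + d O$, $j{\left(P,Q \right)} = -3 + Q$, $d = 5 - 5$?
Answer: $\frac{\sqrt{-72 + i \sqrt{869}}}{3} \approx 0.5677 + 2.8848 i$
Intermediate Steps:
$d = 0$ ($d = 5 - 5 = 0$)
$L{\left(O \right)} = -8$ ($L{\left(O \right)} = -4 + 2 \left(-2 + 0 O\right) = -4 + 2 \left(-2 + 0\right) = -4 + 2 \left(-2\right) = -4 - 4 = -8$)
$y = -8$
$t = \frac{i \sqrt{869}}{9}$ ($t = \frac{\sqrt{1234 - 2103}}{9} = \frac{\sqrt{-869}}{9} = \frac{i \sqrt{869}}{9} \approx 3.2754 i$)
$\sqrt{t + y} = \sqrt{\frac{i \sqrt{869}}{9} - 8} = \sqrt{-8 + \frac{i \sqrt{869}}{9}}$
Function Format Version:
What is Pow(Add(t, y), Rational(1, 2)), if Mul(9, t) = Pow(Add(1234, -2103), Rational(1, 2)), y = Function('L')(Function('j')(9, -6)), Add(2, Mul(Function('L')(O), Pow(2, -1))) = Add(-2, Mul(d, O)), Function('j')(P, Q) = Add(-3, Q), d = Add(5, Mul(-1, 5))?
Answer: Mul(Rational(1, 3), Pow(Add(-72, Mul(I, Pow(869, Rational(1, 2)))), Rational(1, 2))) ≈ Add(0.56770, Mul(2.8848, I))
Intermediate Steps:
d = 0 (d = Add(5, -5) = 0)
Function('L')(O) = -8 (Function('L')(O) = Add(-4, Mul(2, Add(-2, Mul(0, O)))) = Add(-4, Mul(2, Add(-2, 0))) = Add(-4, Mul(2, -2)) = Add(-4, -4) = -8)
y = -8
t = Mul(Rational(1, 9), I, Pow(869, Rational(1, 2))) (t = Mul(Rational(1, 9), Pow(Add(1234, -2103), Rational(1, 2))) = Mul(Rational(1, 9), Pow(-869, Rational(1, 2))) = Mul(Rational(1, 9), Mul(I, Pow(869, Rational(1, 2)))) = Mul(Rational(1, 9), I, Pow(869, Rational(1, 2))) ≈ Mul(3.2754, I))
Pow(Add(t, y), Rational(1, 2)) = Pow(Add(Mul(Rational(1, 9), I, Pow(869, Rational(1, 2))), -8), Rational(1, 2)) = Pow(Add(-8, Mul(Rational(1, 9), I, Pow(869, Rational(1, 2)))), Rational(1, 2))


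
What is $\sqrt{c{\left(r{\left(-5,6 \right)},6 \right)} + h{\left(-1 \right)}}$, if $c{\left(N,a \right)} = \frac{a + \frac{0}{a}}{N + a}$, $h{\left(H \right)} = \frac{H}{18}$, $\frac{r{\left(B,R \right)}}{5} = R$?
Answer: $\frac{1}{3} \approx 0.33333$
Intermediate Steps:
$r{\left(B,R \right)} = 5 R$
$h{\left(H \right)} = \frac{H}{18}$ ($h{\left(H \right)} = H \frac{1}{18} = \frac{H}{18}$)
$c{\left(N,a \right)} = \frac{a}{N + a}$ ($c{\left(N,a \right)} = \frac{a + 0}{N + a} = \frac{a}{N + a}$)
$\sqrt{c{\left(r{\left(-5,6 \right)},6 \right)} + h{\left(-1 \right)}} = \sqrt{\frac{6}{5 \cdot 6 + 6} + \frac{1}{18} \left(-1\right)} = \sqrt{\frac{6}{30 + 6} - \frac{1}{18}} = \sqrt{\frac{6}{36} - \frac{1}{18}} = \sqrt{6 \cdot \frac{1}{36} - \frac{1}{18}} = \sqrt{\frac{1}{6} - \frac{1}{18}} = \sqrt{\frac{1}{9}} = \frac{1}{3}$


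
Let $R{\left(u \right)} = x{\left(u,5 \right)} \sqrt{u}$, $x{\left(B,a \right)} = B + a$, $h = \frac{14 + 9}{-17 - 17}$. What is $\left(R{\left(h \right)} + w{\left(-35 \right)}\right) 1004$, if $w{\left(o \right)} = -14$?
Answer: $-14056 + \frac{36897 i \sqrt{782}}{289} \approx -14056.0 + 3570.2 i$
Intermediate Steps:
$h = - \frac{23}{34}$ ($h = \frac{23}{-34} = 23 \left(- \frac{1}{34}\right) = - \frac{23}{34} \approx -0.67647$)
$R{\left(u \right)} = \sqrt{u} \left(5 + u\right)$ ($R{\left(u \right)} = \left(u + 5\right) \sqrt{u} = \left(5 + u\right) \sqrt{u} = \sqrt{u} \left(5 + u\right)$)
$\left(R{\left(h \right)} + w{\left(-35 \right)}\right) 1004 = \left(\sqrt{- \frac{23}{34}} \left(5 - \frac{23}{34}\right) - 14\right) 1004 = \left(\frac{i \sqrt{782}}{34} \cdot \frac{147}{34} - 14\right) 1004 = \left(\frac{147 i \sqrt{782}}{1156} - 14\right) 1004 = \left(-14 + \frac{147 i \sqrt{782}}{1156}\right) 1004 = -14056 + \frac{36897 i \sqrt{782}}{289}$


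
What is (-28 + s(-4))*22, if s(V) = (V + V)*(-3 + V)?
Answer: 616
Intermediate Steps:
s(V) = 2*V*(-3 + V) (s(V) = (2*V)*(-3 + V) = 2*V*(-3 + V))
(-28 + s(-4))*22 = (-28 + 2*(-4)*(-3 - 4))*22 = (-28 + 2*(-4)*(-7))*22 = (-28 + 56)*22 = 28*22 = 616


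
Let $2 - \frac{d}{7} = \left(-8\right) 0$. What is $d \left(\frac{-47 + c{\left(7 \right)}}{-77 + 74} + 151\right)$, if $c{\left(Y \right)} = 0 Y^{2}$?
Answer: $\frac{7000}{3} \approx 2333.3$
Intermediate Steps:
$d = 14$ ($d = 14 - 7 \left(\left(-8\right) 0\right) = 14 - 0 = 14 + 0 = 14$)
$c{\left(Y \right)} = 0$
$d \left(\frac{-47 + c{\left(7 \right)}}{-77 + 74} + 151\right) = 14 \left(\frac{-47 + 0}{-77 + 74} + 151\right) = 14 \left(- \frac{47}{-3} + 151\right) = 14 \left(\left(-47\right) \left(- \frac{1}{3}\right) + 151\right) = 14 \left(\frac{47}{3} + 151\right) = 14 \cdot \frac{500}{3} = \frac{7000}{3}$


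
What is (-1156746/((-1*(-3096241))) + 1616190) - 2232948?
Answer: -1909632563424/3096241 ≈ -6.1676e+5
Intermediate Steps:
(-1156746/((-1*(-3096241))) + 1616190) - 2232948 = (-1156746/3096241 + 1616190) - 2232948 = 5004112585044/3096241 - 2232948 = -1909632563424/3096241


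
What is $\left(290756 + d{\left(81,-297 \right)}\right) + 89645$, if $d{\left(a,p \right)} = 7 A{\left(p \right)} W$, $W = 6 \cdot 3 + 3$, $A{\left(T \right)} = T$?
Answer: $336742$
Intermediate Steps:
$W = 21$ ($W = 18 + 3 = 21$)
$d{\left(a,p \right)} = 147 p$ ($d{\left(a,p \right)} = 7 p 21 = 147 p$)
$\left(290756 + d{\left(81,-297 \right)}\right) + 89645 = \left(290756 + 147 \left(-297\right)\right) + 89645 = \left(290756 - 43659\right) + 89645 = 247097 + 89645 = 336742$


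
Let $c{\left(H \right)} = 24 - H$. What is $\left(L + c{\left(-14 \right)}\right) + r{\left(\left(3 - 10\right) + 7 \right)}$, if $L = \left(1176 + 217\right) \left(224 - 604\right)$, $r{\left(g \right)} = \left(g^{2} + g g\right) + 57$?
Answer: $-529245$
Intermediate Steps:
$r{\left(g \right)} = 57 + 2 g^{2}$ ($r{\left(g \right)} = \left(g^{2} + g^{2}\right) + 57 = 2 g^{2} + 57 = 57 + 2 g^{2}$)
$L = -529340$ ($L = 1393 \left(-380\right) = -529340$)
$\left(L + c{\left(-14 \right)}\right) + r{\left(\left(3 - 10\right) + 7 \right)} = \left(-529340 + \left(24 - -14\right)\right) + \left(57 + 2 \left(\left(3 - 10\right) + 7\right)^{2}\right) = \left(-529340 + \left(24 + 14\right)\right) + \left(57 + 2 \left(-7 + 7\right)^{2}\right) = \left(-529340 + 38\right) + \left(57 + 2 \cdot 0^{2}\right) = -529302 + \left(57 + 2 \cdot 0\right) = -529302 + \left(57 + 0\right) = -529302 + 57 = -529245$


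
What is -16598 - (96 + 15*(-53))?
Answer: -15899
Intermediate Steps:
-16598 - (96 + 15*(-53)) = -16598 - (96 - 795) = -16598 - 1*(-699) = -16598 + 699 = -15899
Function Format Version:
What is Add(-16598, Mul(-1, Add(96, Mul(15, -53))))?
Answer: -15899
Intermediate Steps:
Add(-16598, Mul(-1, Add(96, Mul(15, -53)))) = Add(-16598, Mul(-1, Add(96, -795))) = Add(-16598, Mul(-1, -699)) = Add(-16598, 699) = -15899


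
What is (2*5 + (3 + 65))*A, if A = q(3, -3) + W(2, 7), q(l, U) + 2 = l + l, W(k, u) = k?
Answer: 468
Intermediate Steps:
q(l, U) = -2 + 2*l (q(l, U) = -2 + (l + l) = -2 + 2*l)
A = 6 (A = (-2 + 2*3) + 2 = (-2 + 6) + 2 = 4 + 2 = 6)
(2*5 + (3 + 65))*A = (2*5 + (3 + 65))*6 = (10 + 68)*6 = 78*6 = 468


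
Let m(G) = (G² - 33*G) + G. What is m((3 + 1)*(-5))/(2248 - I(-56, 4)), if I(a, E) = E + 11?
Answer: 1040/2233 ≈ 0.46574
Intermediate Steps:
I(a, E) = 11 + E
m(G) = G² - 32*G
m((3 + 1)*(-5))/(2248 - I(-56, 4)) = (((3 + 1)*(-5))*(-32 + (3 + 1)*(-5)))/(2248 - (11 + 4)) = ((4*(-5))*(-32 + 4*(-5)))/(2248 - 1*15) = (-20*(-32 - 20))/(2248 - 15) = -20*(-52)/2233 = 1040*(1/2233) = 1040/2233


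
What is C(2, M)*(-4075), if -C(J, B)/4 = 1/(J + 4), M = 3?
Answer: 8150/3 ≈ 2716.7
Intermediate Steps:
C(J, B) = -4/(4 + J) (C(J, B) = -4/(J + 4) = -4/(4 + J))
C(2, M)*(-4075) = -4/(4 + 2)*(-4075) = -4/6*(-4075) = -4*⅙*(-4075) = -⅔*(-4075) = 8150/3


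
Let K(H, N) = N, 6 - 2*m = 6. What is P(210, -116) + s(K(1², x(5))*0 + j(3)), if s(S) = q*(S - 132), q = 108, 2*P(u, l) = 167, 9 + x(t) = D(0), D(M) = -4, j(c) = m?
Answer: -28345/2 ≈ -14173.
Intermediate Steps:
m = 0 (m = 3 - ½*6 = 3 - 3 = 0)
j(c) = 0
x(t) = -13 (x(t) = -9 - 4 = -13)
P(u, l) = 167/2 (P(u, l) = (½)*167 = 167/2)
s(S) = -14256 + 108*S (s(S) = 108*(S - 132) = 108*(-132 + S) = -14256 + 108*S)
P(210, -116) + s(K(1², x(5))*0 + j(3)) = 167/2 + (-14256 + 108*(-13*0 + 0)) = 167/2 + (-14256 + 108*(0 + 0)) = 167/2 + (-14256 + 108*0) = 167/2 + (-14256 + 0) = 167/2 - 14256 = -28345/2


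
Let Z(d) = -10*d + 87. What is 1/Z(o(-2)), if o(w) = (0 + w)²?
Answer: 1/47 ≈ 0.021277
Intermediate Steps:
o(w) = w²
Z(d) = 87 - 10*d
1/Z(o(-2)) = 1/(87 - 10*(-2)²) = 1/(87 - 10*4) = 1/(87 - 40) = 1/47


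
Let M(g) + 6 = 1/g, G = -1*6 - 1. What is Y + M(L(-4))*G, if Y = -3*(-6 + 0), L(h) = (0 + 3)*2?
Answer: 353/6 ≈ 58.833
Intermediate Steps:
L(h) = 6 (L(h) = 3*2 = 6)
G = -7 (G = -6 - 1 = -7)
M(g) = -6 + 1/g
Y = 18 (Y = -3*(-6) = 18)
Y + M(L(-4))*G = 18 + (-6 + 1/6)*(-7) = 18 + (-6 + ⅙)*(-7) = 18 - 35/6*(-7) = 18 + 245/6 = 353/6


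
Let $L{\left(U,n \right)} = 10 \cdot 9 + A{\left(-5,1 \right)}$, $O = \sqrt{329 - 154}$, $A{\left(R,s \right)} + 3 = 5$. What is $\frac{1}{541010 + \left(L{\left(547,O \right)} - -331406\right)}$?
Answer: $\frac{1}{872508} \approx 1.1461 \cdot 10^{-6}$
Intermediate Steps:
$A{\left(R,s \right)} = 2$ ($A{\left(R,s \right)} = -3 + 5 = 2$)
$O = 5 \sqrt{7}$ ($O = \sqrt{175} = 5 \sqrt{7} \approx 13.229$)
$L{\left(U,n \right)} = 92$ ($L{\left(U,n \right)} = 10 \cdot 9 + 2 = 90 + 2 = 92$)
$\frac{1}{541010 + \left(L{\left(547,O \right)} - -331406\right)} = \frac{1}{541010 + \left(92 - -331406\right)} = \frac{1}{541010 + \left(92 + 331406\right)} = \frac{1}{541010 + 331498} = \frac{1}{872508}$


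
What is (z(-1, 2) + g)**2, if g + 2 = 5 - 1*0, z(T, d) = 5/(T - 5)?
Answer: 169/36 ≈ 4.6944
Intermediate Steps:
z(T, d) = 5/(-5 + T)
g = 3 (g = -2 + (5 - 1*0) = -2 + (5 + 0) = -2 + 5 = 3)
(z(-1, 2) + g)**2 = (5/(-5 - 1) + 3)**2 = (5/(-6) + 3)**2 = (5*(-1/6) + 3)**2 = (-5/6 + 3)**2 = (13/6)**2 = 169/36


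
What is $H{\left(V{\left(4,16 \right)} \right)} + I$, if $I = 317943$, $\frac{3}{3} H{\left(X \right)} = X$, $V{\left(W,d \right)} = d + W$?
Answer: $317963$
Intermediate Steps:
$V{\left(W,d \right)} = W + d$
$H{\left(X \right)} = X$
$H{\left(V{\left(4,16 \right)} \right)} + I = \left(4 + 16\right) + 317943 = 20 + 317943 = 317963$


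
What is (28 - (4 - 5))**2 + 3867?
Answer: 4708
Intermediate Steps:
(28 - (4 - 5))**2 + 3867 = (28 - 1*(-1))**2 + 3867 = (28 + 1)**2 + 3867 = 29**2 + 3867 = 841 + 3867 = 4708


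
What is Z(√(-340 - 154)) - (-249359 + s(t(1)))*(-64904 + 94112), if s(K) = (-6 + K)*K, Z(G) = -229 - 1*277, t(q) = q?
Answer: 7283423206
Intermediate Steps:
Z(G) = -506 (Z(G) = -229 - 277 = -506)
s(K) = K*(-6 + K)
Z(√(-340 - 154)) - (-249359 + s(t(1)))*(-64904 + 94112) = -506 - (-249359 + 1*(-6 + 1))*(-64904 + 94112) = -506 - (-249359 + 1*(-5))*29208 = -506 - (-249359 - 5)*29208 = -506 - (-249364)*29208 = -506 - 1*(-7283423712) = -506 + 7283423712 = 7283423206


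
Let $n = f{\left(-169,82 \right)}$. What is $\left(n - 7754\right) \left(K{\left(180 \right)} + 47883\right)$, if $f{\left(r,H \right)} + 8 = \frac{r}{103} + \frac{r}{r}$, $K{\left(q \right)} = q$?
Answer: $- \frac{38428867776}{103} \approx -3.731 \cdot 10^{8}$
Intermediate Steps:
$f{\left(r,H \right)} = -7 + \frac{r}{103}$ ($f{\left(r,H \right)} = -8 + \left(\frac{r}{103} + \frac{r}{r}\right) = -8 + \left(r \frac{1}{103} + 1\right) = -8 + \left(\frac{r}{103} + 1\right) = -8 + \left(1 + \frac{r}{103}\right) = -7 + \frac{r}{103}$)
$n = - \frac{890}{103}$ ($n = -7 + \frac{1}{103} \left(-169\right) = -7 - \frac{169}{103} = - \frac{890}{103} \approx -8.6408$)
$\left(n - 7754\right) \left(K{\left(180 \right)} + 47883\right) = \left(- \frac{890}{103} - 7754\right) \left(180 + 47883\right) = \left(- \frac{799552}{103}\right) 48063 = - \frac{38428867776}{103}$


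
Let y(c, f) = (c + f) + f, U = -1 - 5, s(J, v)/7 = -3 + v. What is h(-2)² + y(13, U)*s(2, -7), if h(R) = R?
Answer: -66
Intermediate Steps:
s(J, v) = -21 + 7*v (s(J, v) = 7*(-3 + v) = -21 + 7*v)
U = -6
y(c, f) = c + 2*f
h(-2)² + y(13, U)*s(2, -7) = (-2)² + (13 + 2*(-6))*(-21 + 7*(-7)) = 4 + (13 - 12)*(-21 - 49) = 4 + 1*(-70) = 4 - 70 = -66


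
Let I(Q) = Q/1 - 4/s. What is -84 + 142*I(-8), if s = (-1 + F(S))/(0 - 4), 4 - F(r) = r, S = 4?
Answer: -3492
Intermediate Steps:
F(r) = 4 - r
s = ¼ (s = (-1 + (4 - 1*4))/(0 - 4) = (-1 + (4 - 4))/(-4) = (-1 + 0)*(-¼) = -1*(-¼) = ¼ ≈ 0.25000)
I(Q) = -16 + Q (I(Q) = Q/1 - 4/¼ = Q*1 - 4*4 = Q - 16 = -16 + Q)
-84 + 142*I(-8) = -84 + 142*(-16 - 8) = -84 + 142*(-24) = -84 - 3408 = -3492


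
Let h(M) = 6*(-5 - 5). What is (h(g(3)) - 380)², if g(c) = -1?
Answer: 193600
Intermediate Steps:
h(M) = -60 (h(M) = 6*(-10) = -60)
(h(g(3)) - 380)² = (-60 - 380)² = (-440)² = 193600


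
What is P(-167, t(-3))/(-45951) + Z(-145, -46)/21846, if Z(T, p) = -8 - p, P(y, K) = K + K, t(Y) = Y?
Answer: 312869/167307591 ≈ 0.0018700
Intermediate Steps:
P(y, K) = 2*K
P(-167, t(-3))/(-45951) + Z(-145, -46)/21846 = (2*(-3))/(-45951) + (-8 - 1*(-46))/21846 = -6*(-1/45951) + (-8 + 46)*(1/21846) = 2/15317 + 38*(1/21846) = 2/15317 + 19/10923 = 312869/167307591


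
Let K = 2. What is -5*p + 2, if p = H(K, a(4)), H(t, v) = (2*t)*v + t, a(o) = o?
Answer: -88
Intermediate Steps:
H(t, v) = t + 2*t*v (H(t, v) = 2*t*v + t = t + 2*t*v)
p = 18 (p = 2*(1 + 2*4) = 2*(1 + 8) = 2*9 = 18)
-5*p + 2 = -5*18 + 2 = -90 + 2 = -88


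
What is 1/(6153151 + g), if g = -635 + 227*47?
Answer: 1/6163185 ≈ 1.6225e-7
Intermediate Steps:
g = 10034 (g = -635 + 10669 = 10034)
1/(6153151 + g) = 1/(6153151 + 10034) = 1/6163185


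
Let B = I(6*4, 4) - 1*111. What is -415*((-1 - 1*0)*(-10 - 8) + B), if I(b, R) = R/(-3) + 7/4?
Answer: 461065/12 ≈ 38422.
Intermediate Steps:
I(b, R) = 7/4 - R/3 (I(b, R) = R*(-⅓) + 7*(¼) = -R/3 + 7/4 = 7/4 - R/3)
B = -1327/12 (B = (7/4 - ⅓*4) - 1*111 = (7/4 - 4/3) - 111 = 5/12 - 111 = -1327/12 ≈ -110.58)
-415*((-1 - 1*0)*(-10 - 8) + B) = -415*((-1 - 1*0)*(-10 - 8) - 1327/12) = -415*((-1 + 0)*(-18) - 1327/12) = -415*(-1*(-18) - 1327/12) = -415*(18 - 1327/12) = -415*(-1111/12) = 461065/12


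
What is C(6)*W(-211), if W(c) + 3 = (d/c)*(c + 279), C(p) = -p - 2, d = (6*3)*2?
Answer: 24648/211 ≈ 116.82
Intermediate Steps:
d = 36 (d = 18*2 = 36)
C(p) = -2 - p
W(c) = -3 + 36*(279 + c)/c (W(c) = -3 + (36/c)*(c + 279) = -3 + (36/c)*(279 + c) = -3 + 36*(279 + c)/c)
C(6)*W(-211) = (-2 - 1*6)*(33 + 10044/(-211)) = (-2 - 6)*(33 + 10044*(-1/211)) = -8*(33 - 10044/211) = -8*(-3081/211) = 24648/211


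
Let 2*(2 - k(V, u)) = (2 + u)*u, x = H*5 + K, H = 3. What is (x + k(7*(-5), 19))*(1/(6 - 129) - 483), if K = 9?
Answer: 10307635/123 ≈ 83802.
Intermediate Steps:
x = 24 (x = 3*5 + 9 = 15 + 9 = 24)
k(V, u) = 2 - u*(2 + u)/2 (k(V, u) = 2 - (2 + u)*u/2 = 2 - u*(2 + u)/2)
(x + k(7*(-5), 19))*(1/(6 - 129) - 483) = (24 + (2 - 1*19 - ½*19²))*(1/(6 - 129) - 483) = (24 + (2 - 19 - ½*361))*(1/(-123) - 483) = (24 + (2 - 19 - 361/2))*(-1/123 - 483) = (24 - 395/2)*(-59410/123) = -347/2*(-59410/123) = 10307635/123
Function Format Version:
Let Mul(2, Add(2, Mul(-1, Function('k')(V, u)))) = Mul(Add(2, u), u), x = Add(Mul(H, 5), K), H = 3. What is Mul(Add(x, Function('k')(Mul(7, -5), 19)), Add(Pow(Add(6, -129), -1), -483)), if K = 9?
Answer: Rational(10307635, 123) ≈ 83802.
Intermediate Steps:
x = 24 (x = Add(Mul(3, 5), 9) = Add(15, 9) = 24)
Function('k')(V, u) = Add(2, Mul(Rational(-1, 2), u, Add(2, u))) (Function('k')(V, u) = Add(2, Mul(Rational(-1, 2), Mul(Add(2, u), u))) = Add(2, Mul(Rational(-1, 2), Mul(u, Add(2, u)))) = Add(2, Mul(Rational(-1, 2), u, Add(2, u))))
Mul(Add(x, Function('k')(Mul(7, -5), 19)), Add(Pow(Add(6, -129), -1), -483)) = Mul(Add(24, Add(2, Mul(-1, 19), Mul(Rational(-1, 2), Pow(19, 2)))), Add(Pow(Add(6, -129), -1), -483)) = Mul(Add(24, Add(2, -19, Mul(Rational(-1, 2), 361))), Add(Pow(-123, -1), -483)) = Mul(Add(24, Add(2, -19, Rational(-361, 2))), Add(Rational(-1, 123), -483)) = Mul(Add(24, Rational(-395, 2)), Rational(-59410, 123)) = Mul(Rational(-347, 2), Rational(-59410, 123)) = Rational(10307635, 123)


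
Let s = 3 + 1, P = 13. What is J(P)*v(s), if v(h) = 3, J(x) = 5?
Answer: 15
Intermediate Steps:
s = 4
J(P)*v(s) = 5*3 = 15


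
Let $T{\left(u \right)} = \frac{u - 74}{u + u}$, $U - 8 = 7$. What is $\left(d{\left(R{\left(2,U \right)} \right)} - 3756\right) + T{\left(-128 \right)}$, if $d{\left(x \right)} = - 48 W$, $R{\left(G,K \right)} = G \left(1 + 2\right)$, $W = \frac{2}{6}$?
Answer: $- \frac{482715}{128} \approx -3771.2$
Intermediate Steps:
$U = 15$ ($U = 8 + 7 = 15$)
$W = \frac{1}{3}$ ($W = 2 \cdot \frac{1}{6} = \frac{1}{3} \approx 0.33333$)
$T{\left(u \right)} = \frac{-74 + u}{2 u}$
$R{\left(G,K \right)} = 3 G$ ($R{\left(G,K \right)} = G 3 = 3 G$)
$d{\left(x \right)} = -16$ ($d{\left(x \right)} = \left(-48\right) \frac{1}{3} = -16$)
$\left(d{\left(R{\left(2,U \right)} \right)} - 3756\right) + T{\left(-128 \right)} = \left(-16 - 3756\right) + \frac{-74 - 128}{2 \left(-128\right)} = -3772 + \frac{1}{2} \left(- \frac{1}{128}\right) \left(-202\right) = -3772 + \frac{101}{128} = - \frac{482715}{128}$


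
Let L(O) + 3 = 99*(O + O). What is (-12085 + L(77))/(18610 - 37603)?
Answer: -3158/18993 ≈ -0.16627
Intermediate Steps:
L(O) = -3 + 198*O (L(O) = -3 + 99*(O + O) = -3 + 99*(2*O) = -3 + 198*O)
(-12085 + L(77))/(18610 - 37603) = (-12085 + (-3 + 198*77))/(18610 - 37603) = (-12085 + (-3 + 15246))/(-18993) = (-12085 + 15243)*(-1/18993) = 3158*(-1/18993) = -3158/18993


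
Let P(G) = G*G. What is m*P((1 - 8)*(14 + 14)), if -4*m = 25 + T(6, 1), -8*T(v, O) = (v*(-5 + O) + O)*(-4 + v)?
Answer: -295323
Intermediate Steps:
T(v, O) = -(-4 + v)*(O + v*(-5 + O))/8 (T(v, O) = -(v*(-5 + O) + O)*(-4 + v)/8 = -(O + v*(-5 + O))*(-4 + v)/8 = -(-4 + v)*(O + v*(-5 + O))/8)
P(G) = G**2
m = -123/16 (m = -(25 + ((1/2)*1 - 5/2*6 + (5/8)*6**2 - 1/8*1*6**2 + (3/8)*1*6))/4 = -(25 + (1/2 - 15 + (5/8)*36 - 1/8*1*36 + 9/4))/4 = -(25 + (1/2 - 15 + 45/2 - 9/2 + 9/4))/4 = -(25 + 23/4)/4 = -1/4*123/4 = -123/16 ≈ -7.6875)
m*P((1 - 8)*(14 + 14)) = -123*(1 - 8)**2*(14 + 14)**2/16 = -123*(-7*28)**2/16 = -123/16*(-196)**2 = -123/16*38416 = -295323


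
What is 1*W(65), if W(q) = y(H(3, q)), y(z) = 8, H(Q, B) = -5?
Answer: 8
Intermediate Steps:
W(q) = 8
1*W(65) = 1*8 = 8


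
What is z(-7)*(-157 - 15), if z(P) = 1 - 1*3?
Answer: 344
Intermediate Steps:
z(P) = -2 (z(P) = 1 - 3 = -2)
z(-7)*(-157 - 15) = -2*(-157 - 15) = -2*(-172) = 344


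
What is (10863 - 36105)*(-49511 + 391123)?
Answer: -8622970104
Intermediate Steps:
(10863 - 36105)*(-49511 + 391123) = -25242*341612 = -8622970104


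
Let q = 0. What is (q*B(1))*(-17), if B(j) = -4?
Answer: 0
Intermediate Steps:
(q*B(1))*(-17) = (0*(-4))*(-17) = 0*(-17) = 0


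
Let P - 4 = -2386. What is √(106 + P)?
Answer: 2*I*√569 ≈ 47.707*I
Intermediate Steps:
P = -2382 (P = 4 - 2386 = -2382)
√(106 + P) = √(106 - 2382) = √(-2276) = 2*I*√569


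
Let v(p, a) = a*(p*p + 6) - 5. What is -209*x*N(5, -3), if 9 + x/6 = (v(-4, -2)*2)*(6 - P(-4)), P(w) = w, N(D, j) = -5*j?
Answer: 18603090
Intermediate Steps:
v(p, a) = -5 + a*(6 + p**2) (v(p, a) = a*(p**2 + 6) - 5 = a*(6 + p**2) - 5 = -5 + a*(6 + p**2))
x = -5934 (x = -54 + 6*(((-5 + 6*(-2) - 2*(-4)**2)*2)*(6 - 1*(-4))) = -54 + 6*(((-5 - 12 - 2*16)*2)*(6 + 4)) = -54 + 6*(((-5 - 12 - 32)*2)*10) = -54 + 6*(-49*2*10) = -54 + 6*(-98*10) = -54 + 6*(-980) = -54 - 5880 = -5934)
-209*x*N(5, -3) = -(-1240206)*(-5*(-3)) = -(-1240206)*15 = -209*(-89010) = 18603090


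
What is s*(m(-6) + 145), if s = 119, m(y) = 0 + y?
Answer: 16541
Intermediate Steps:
m(y) = y
s*(m(-6) + 145) = 119*(-6 + 145) = 119*139 = 16541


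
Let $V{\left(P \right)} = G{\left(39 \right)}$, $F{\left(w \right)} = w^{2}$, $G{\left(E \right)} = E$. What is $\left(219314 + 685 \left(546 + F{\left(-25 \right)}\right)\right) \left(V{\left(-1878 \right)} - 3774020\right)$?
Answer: $-3854929118469$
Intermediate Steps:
$V{\left(P \right)} = 39$
$\left(219314 + 685 \left(546 + F{\left(-25 \right)}\right)\right) \left(V{\left(-1878 \right)} - 3774020\right) = \left(219314 + 685 \left(546 + \left(-25\right)^{2}\right)\right) \left(39 - 3774020\right) = \left(219314 + 685 \left(546 + 625\right)\right) \left(-3773981\right) = \left(219314 + 685 \cdot 1171\right) \left(-3773981\right) = \left(219314 + 802135\right) \left(-3773981\right) = 1021449 \left(-3773981\right) = -3854929118469$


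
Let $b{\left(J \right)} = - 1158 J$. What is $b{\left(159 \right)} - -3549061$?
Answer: $3364939$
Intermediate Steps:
$b{\left(159 \right)} - -3549061 = \left(-1158\right) 159 - -3549061 = -184122 + 3549061 = 3364939$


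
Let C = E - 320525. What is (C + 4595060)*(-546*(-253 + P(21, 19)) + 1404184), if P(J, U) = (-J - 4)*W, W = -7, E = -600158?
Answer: 5315985761044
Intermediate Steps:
P(J, U) = 28 + 7*J (P(J, U) = (-J - 4)*(-7) = (-4 - J)*(-7) = 28 + 7*J)
C = -920683 (C = -600158 - 320525 = -920683)
(C + 4595060)*(-546*(-253 + P(21, 19)) + 1404184) = (-920683 + 4595060)*(-546*(-253 + (28 + 7*21)) + 1404184) = 3674377*(-546*(-253 + (28 + 147)) + 1404184) = 3674377*(-546*(-253 + 175) + 1404184) = 3674377*(-546*(-78) + 1404184) = 3674377*(42588 + 1404184) = 3674377*1446772 = 5315985761044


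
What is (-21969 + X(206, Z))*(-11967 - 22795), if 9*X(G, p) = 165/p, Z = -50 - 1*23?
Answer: 167249228692/219 ≈ 7.6370e+8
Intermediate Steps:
Z = -73 (Z = -50 - 23 = -73)
X(G, p) = 55/(3*p) (X(G, p) = (165/p)/9 = 55/(3*p))
(-21969 + X(206, Z))*(-11967 - 22795) = (-21969 + (55/3)/(-73))*(-11967 - 22795) = (-21969 + (55/3)*(-1/73))*(-34762) = (-21969 - 55/219)*(-34762) = -4811266/219*(-34762) = 167249228692/219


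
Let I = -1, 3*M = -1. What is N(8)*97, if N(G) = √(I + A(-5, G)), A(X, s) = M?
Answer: 194*I*√3/3 ≈ 112.01*I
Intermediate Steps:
M = -⅓ (M = (⅓)*(-1) = -⅓ ≈ -0.33333)
A(X, s) = -⅓
N(G) = 2*I*√3/3 (N(G) = √(-1 - ⅓) = √(-4/3) = 2*I*√3/3)
N(8)*97 = (2*I*√3/3)*97 = 194*I*√3/3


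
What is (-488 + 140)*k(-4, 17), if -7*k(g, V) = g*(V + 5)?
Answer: -30624/7 ≈ -4374.9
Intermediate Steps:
k(g, V) = -g*(5 + V)/7 (k(g, V) = -g*(V + 5)/7 = -g*(5 + V)/7)
(-488 + 140)*k(-4, 17) = (-488 + 140)*(-⅐*(-4)*(5 + 17)) = -(-348)*(-4)*22/7 = -348*88/7 = -30624/7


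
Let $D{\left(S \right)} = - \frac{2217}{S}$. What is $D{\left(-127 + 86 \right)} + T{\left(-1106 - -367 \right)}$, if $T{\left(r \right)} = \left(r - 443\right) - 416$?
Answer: $- \frac{63301}{41} \approx -1543.9$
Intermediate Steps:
$T{\left(r \right)} = -859 + r$ ($T{\left(r \right)} = \left(-443 + r\right) - 416 = -859 + r$)
$D{\left(-127 + 86 \right)} + T{\left(-1106 - -367 \right)} = - \frac{2217}{-127 + 86} - 1598 = - \frac{2217}{-41} + \left(-859 + \left(-1106 + 367\right)\right) = \left(-2217\right) \left(- \frac{1}{41}\right) - 1598 = \frac{2217}{41} - 1598 = - \frac{63301}{41}$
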